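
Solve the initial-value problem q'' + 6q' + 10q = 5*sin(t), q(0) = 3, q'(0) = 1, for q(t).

Characteristic equation r² + 6r + 10 = 0 has discriminant (6)² - 4·(10) = -4 < 0, so r = -3 ± i.
Hence q_h = C1*cos(t)*exp(-3*t) + C2*exp(-3*t)*sin(t).
Try q_p = A*cos(t) + B*sin(t). Substituting and equating the coefficients of cos(t) and sin(t) gives A = -10/39, B = 5/13, so q_p = -10*cos(t)/39 + 5*sin(t)/13.
General solution: q = -10*cos(t)/39 + 5*sin(t)/13 + C1*cos(t)*exp(-3*t) + C2*exp(-3*t)*sin(t).
Apply the initial conditions: q(0) = -10/39 + C1 = 3 and q'(0) = 5/13 + C2 - 3*C1 = 1. Solving gives C1 = 127/39, C2 = 135/13.

q = -10*cos(t)/39 + 5*sin(t)/13 + 127*cos(t)*exp(-3*t)/39 + 135*exp(-3*t)*sin(t)/13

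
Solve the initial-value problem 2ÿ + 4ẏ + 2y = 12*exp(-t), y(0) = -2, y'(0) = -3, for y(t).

y = -2*exp(-t) - 5*t*exp(-t) + 3*t**2*exp(-t)

Divide through by 2: y'' + 2y' + y = 6*exp(-t).
Characteristic equation r² + 2r + 1 = 0 has discriminant (2)² - 4·(1) = 0, so r = -1 is a repeated root.
Hence y_h = (C1 + C2*t)*exp(-t).
Since exp(-t) solves the homogeneous equation (r = -1 is a root of multiplicity 2), multiply the trial by t^2. Try y_p = A*t^2*exp(-t). Substituting into the equation and dividing by exp(-t) gives A = 3, so y_p = 3*t^2*exp(-t).
General solution: y = C1*exp(-t) + 3*t^2*exp(-t) + C2*t*exp(-t).
Apply the initial conditions: y(0) = C1 = -2 and y'(0) = C2 - C1 = -3. Solving gives C1 = -2, C2 = -5.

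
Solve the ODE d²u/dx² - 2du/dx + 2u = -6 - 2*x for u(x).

Characteristic equation r² - 2r + 2 = 0 has discriminant (-2)² - 4·(2) = -4 < 0, so r = 1 ± i.
Hence u_h = C1*cos(x)*exp(x) + C2*exp(x)*sin(x).
For the particular solution try u_p = A0 + A1*x. Substituting and matching coefficients of each power of x gives A0 = -4, A1 = -1, so u_p = -4 - x.

u = -4 - x + C1*cos(x)*exp(x) + C2*exp(x)*sin(x)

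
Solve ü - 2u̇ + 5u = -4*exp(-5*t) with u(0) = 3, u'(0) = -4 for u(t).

Characteristic equation r² - 2r + 5 = 0 has discriminant (-2)² - 4·(5) = -16 < 0, so r = 1 ± 2i.
Hence u_h = C1*cos(2*t)*exp(t) + C2*exp(t)*sin(2*t).
Try u_p = A*exp(-5*t). Substituting into the equation and dividing by exp(-5*t) gives A = -1/10, so u_p = -exp(-5*t)/10.
General solution: u = -exp(-5*t)/10 + C1*cos(2*t)*exp(t) + C2*exp(t)*sin(2*t).
Apply the initial conditions: u(0) = -1/10 + C1 = 3 and u'(0) = 1/2 + C1 + 2*C2 = -4. Solving gives C1 = 31/10, C2 = -19/5.

u = -exp(-5*t)/10 - 19*exp(t)*sin(2*t)/5 + 31*cos(2*t)*exp(t)/10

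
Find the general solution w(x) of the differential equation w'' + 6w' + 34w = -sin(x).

w = -11*sin(x)/375 + 2*cos(x)/375 + C1*cos(5*x)*exp(-3*x) + C2*exp(-3*x)*sin(5*x)

Characteristic equation r² + 6r + 34 = 0 has discriminant (6)² - 4·(34) = -100 < 0, so r = -3 ± 5i.
Hence w_h = C1*cos(5*x)*exp(-3*x) + C2*exp(-3*x)*sin(5*x).
Try w_p = A*cos(x) + B*sin(x). Substituting and equating the coefficients of cos(x) and sin(x) gives A = 2/375, B = -11/375, so w_p = -11*sin(x)/375 + 2*cos(x)/375.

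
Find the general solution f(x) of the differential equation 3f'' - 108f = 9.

f = -1/12 + C1*exp(6*x) + C2*exp(-6*x)

Divide through by 3: f'' - 36f = 3.
Characteristic equation r² - 36 = 0 factors as (r - 6)(r + 6) = 0, so r = 6, -6.
Hence f_h = C1*exp(6*x) + C2*exp(-6*x).
For the particular solution try f_p = A0. Substituting and matching coefficients of each power of x gives A0 = -1/12, so f_p = -1/12.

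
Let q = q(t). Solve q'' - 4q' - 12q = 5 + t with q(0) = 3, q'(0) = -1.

Characteristic equation r² - 4r - 12 = 0 factors as (r - 6)(r + 2) = 0, so r = 6, -2.
Hence q_h = C1*exp(6*t) + C2*exp(-2*t).
For the particular solution try q_p = A0 + A1*t. Substituting and matching coefficients of each power of t gives A0 = -7/18, A1 = -1/12, so q_p = -7/18 - t/12.
General solution: q = -7/18 - t/12 + C1*exp(6*t) + C2*exp(-2*t).
Apply the initial conditions: q(0) = -7/18 + C1 + C2 = 3 and q'(0) = -1/12 - 2*C2 + 6*C1 = -1. Solving gives C1 = 211/288, C2 = 85/32.

q = -7/18 - t/12 + 85*exp(-2*t)/32 + 211*exp(6*t)/288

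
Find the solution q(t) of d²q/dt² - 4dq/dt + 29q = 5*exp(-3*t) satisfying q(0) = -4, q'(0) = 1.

q = exp(-3*t)/10 - 41*cos(5*t)*exp(2*t)/10 + 19*exp(2*t)*sin(5*t)/10

Characteristic equation r² - 4r + 29 = 0 has discriminant (-4)² - 4·(29) = -100 < 0, so r = 2 ± 5i.
Hence q_h = C1*cos(5*t)*exp(2*t) + C2*exp(2*t)*sin(5*t).
Try q_p = A*exp(-3*t). Substituting into the equation and dividing by exp(-3*t) gives A = 1/10, so q_p = exp(-3*t)/10.
General solution: q = exp(-3*t)/10 + C1*cos(5*t)*exp(2*t) + C2*exp(2*t)*sin(5*t).
Apply the initial conditions: q(0) = 1/10 + C1 = -4 and q'(0) = -3/10 + 2*C1 + 5*C2 = 1. Solving gives C1 = -41/10, C2 = 19/10.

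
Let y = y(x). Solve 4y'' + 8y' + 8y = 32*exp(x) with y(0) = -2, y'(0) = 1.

Divide through by 4: y'' + 2y' + 2y = 8*exp(x).
Characteristic equation r² + 2r + 2 = 0 has discriminant (2)² - 4·(2) = -4 < 0, so r = -1 ± i.
Hence y_h = C1*cos(x)*exp(-x) + C2*exp(-x)*sin(x).
Try y_p = A*exp(x). Substituting into the equation and dividing by exp(x) gives A = 8/5, so y_p = 8*exp(x)/5.
General solution: y = 8*exp(x)/5 + C1*cos(x)*exp(-x) + C2*exp(-x)*sin(x).
Apply the initial conditions: y(0) = 8/5 + C1 = -2 and y'(0) = 8/5 + C2 - C1 = 1. Solving gives C1 = -18/5, C2 = -21/5.

y = 8*exp(x)/5 - 21*exp(-x)*sin(x)/5 - 18*cos(x)*exp(-x)/5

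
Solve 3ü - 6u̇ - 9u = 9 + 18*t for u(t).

u = 1/3 - 2*t + C1*exp(3*t) + C2*exp(-t)

Divide through by 3: u'' - 2u' - 3u = 3 + 6*t.
Characteristic equation r² - 2r - 3 = 0 factors as (r - 3)(r + 1) = 0, so r = 3, -1.
Hence u_h = C1*exp(3*t) + C2*exp(-t).
For the particular solution try u_p = A0 + A1*t. Substituting and matching coefficients of each power of t gives A0 = 1/3, A1 = -2, so u_p = 1/3 - 2*t.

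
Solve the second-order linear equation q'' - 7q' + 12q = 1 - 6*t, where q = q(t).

q = -5/24 - t/2 + C1*exp(3*t) + C2*exp(4*t)

Characteristic equation r² - 7r + 12 = 0 factors as (r - 3)(r - 4) = 0, so r = 3, 4.
Hence q_h = C1*exp(3*t) + C2*exp(4*t).
For the particular solution try q_p = A0 + A1*t. Substituting and matching coefficients of each power of t gives A0 = -5/24, A1 = -1/2, so q_p = -5/24 - t/2.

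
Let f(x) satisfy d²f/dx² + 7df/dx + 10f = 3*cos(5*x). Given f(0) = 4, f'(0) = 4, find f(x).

f = -39*exp(-5*x)/10 - 9*cos(5*x)/290 + 21*sin(5*x)/290 + 230*exp(-2*x)/29

Characteristic equation r² + 7r + 10 = 0 factors as (r + 2)(r + 5) = 0, so r = -2, -5.
Hence f_h = C1*exp(-2*x) + C2*exp(-5*x).
Try f_p = A*cos(5*x) + B*sin(5*x). Substituting and equating the coefficients of cos(5x) and sin(5x) gives A = -9/290, B = 21/290, so f_p = -9*cos(5*x)/290 + 21*sin(5*x)/290.
General solution: f = -9*cos(5*x)/290 + 21*sin(5*x)/290 + C1*exp(-2*x) + C2*exp(-5*x).
Apply the initial conditions: f(0) = -9/290 + C1 + C2 = 4 and f'(0) = 21/58 - 5*C2 - 2*C1 = 4. Solving gives C1 = 230/29, C2 = -39/10.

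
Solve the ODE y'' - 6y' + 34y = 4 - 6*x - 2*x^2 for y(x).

y = 424/4913 - 57*x/289 - x**2/17 + C1*cos(5*x)*exp(3*x) + C2*exp(3*x)*sin(5*x)

Characteristic equation r² - 6r + 34 = 0 has discriminant (-6)² - 4·(34) = -100 < 0, so r = 3 ± 5i.
Hence y_h = C1*cos(5*x)*exp(3*x) + C2*exp(3*x)*sin(5*x).
For the particular solution try y_p = A0 + A1*x + A2*x^2. Substituting and matching coefficients of each power of x gives A0 = 424/4913, A1 = -57/289, A2 = -1/17, so y_p = 424/4913 - 57*x/289 - x^2/17.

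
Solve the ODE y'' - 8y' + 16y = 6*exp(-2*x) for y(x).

Characteristic equation r² - 8r + 16 = 0 has discriminant (-8)² - 4·(16) = 0, so r = 4 is a repeated root.
Hence y_h = (C1 + C2*x)*exp(4*x).
Try y_p = A*exp(-2*x). Substituting into the equation and dividing by exp(-2*x) gives A = 1/6, so y_p = exp(-2*x)/6.

y = exp(-2*x)/6 + C1*exp(4*x) + C2*x*exp(4*x)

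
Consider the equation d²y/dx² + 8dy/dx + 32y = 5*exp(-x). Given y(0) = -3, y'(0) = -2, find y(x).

y = exp(-x)/5 - 73*exp(-4*x)*sin(4*x)/20 - 16*cos(4*x)*exp(-4*x)/5

Characteristic equation r² + 8r + 32 = 0 has discriminant (8)² - 4·(32) = -64 < 0, so r = -4 ± 4i.
Hence y_h = C1*cos(4*x)*exp(-4*x) + C2*exp(-4*x)*sin(4*x).
Try y_p = A*exp(-x). Substituting into the equation and dividing by exp(-x) gives A = 1/5, so y_p = exp(-x)/5.
General solution: y = exp(-x)/5 + C1*cos(4*x)*exp(-4*x) + C2*exp(-4*x)*sin(4*x).
Apply the initial conditions: y(0) = 1/5 + C1 = -3 and y'(0) = -1/5 - 4*C1 + 4*C2 = -2. Solving gives C1 = -16/5, C2 = -73/20.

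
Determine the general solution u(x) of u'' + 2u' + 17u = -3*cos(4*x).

Characteristic equation r² + 2r + 17 = 0 has discriminant (2)² - 4·(17) = -64 < 0, so r = -1 ± 4i.
Hence u_h = C1*cos(4*x)*exp(-x) + C2*exp(-x)*sin(4*x).
Try u_p = A*cos(4*x) + B*sin(4*x). Substituting and equating the coefficients of cos(4x) and sin(4x) gives A = -3/65, B = -24/65, so u_p = -24*sin(4*x)/65 - 3*cos(4*x)/65.

u = -24*sin(4*x)/65 - 3*cos(4*x)/65 + C1*cos(4*x)*exp(-x) + C2*exp(-x)*sin(4*x)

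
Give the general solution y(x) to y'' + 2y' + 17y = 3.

y = 3/17 + C1*cos(4*x)*exp(-x) + C2*exp(-x)*sin(4*x)

Characteristic equation r² + 2r + 17 = 0 has discriminant (2)² - 4·(17) = -64 < 0, so r = -1 ± 4i.
Hence y_h = C1*cos(4*x)*exp(-x) + C2*exp(-x)*sin(4*x).
For the particular solution try y_p = A0. Substituting and matching coefficients of each power of x gives A0 = 3/17, so y_p = 3/17.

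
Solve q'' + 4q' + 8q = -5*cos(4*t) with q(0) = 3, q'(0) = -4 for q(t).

Characteristic equation r² + 4r + 8 = 0 has discriminant (4)² - 4·(8) = -16 < 0, so r = -2 ± 2i.
Hence q_h = C1*cos(2*t)*exp(-2*t) + C2*exp(-2*t)*sin(2*t).
Try q_p = A*cos(4*t) + B*sin(4*t). Substituting and equating the coefficients of cos(4t) and sin(4t) gives A = 1/8, B = -1/4, so q_p = -sin(4*t)/4 + cos(4*t)/8.
General solution: q = -sin(4*t)/4 + cos(4*t)/8 + C1*cos(2*t)*exp(-2*t) + C2*exp(-2*t)*sin(2*t).
Apply the initial conditions: q(0) = 1/8 + C1 = 3 and q'(0) = -1 - 2*C1 + 2*C2 = -4. Solving gives C1 = 23/8, C2 = 11/8.

q = -sin(4*t)/4 + cos(4*t)/8 + 11*exp(-2*t)*sin(2*t)/8 + 23*cos(2*t)*exp(-2*t)/8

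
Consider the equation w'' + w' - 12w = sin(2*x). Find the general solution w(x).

w = -4*sin(2*x)/65 - cos(2*x)/130 + C1*exp(3*x) + C2*exp(-4*x)

Characteristic equation r² + r - 12 = 0 factors as (r - 3)(r + 4) = 0, so r = 3, -4.
Hence w_h = C1*exp(3*x) + C2*exp(-4*x).
Try w_p = A*cos(2*x) + B*sin(2*x). Substituting and equating the coefficients of cos(2x) and sin(2x) gives A = -1/130, B = -4/65, so w_p = -4*sin(2*x)/65 - cos(2*x)/130.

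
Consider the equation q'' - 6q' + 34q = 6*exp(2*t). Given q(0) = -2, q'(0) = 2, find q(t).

q = 3*exp(2*t)/13 - 29*cos(5*t)*exp(3*t)/13 + 107*exp(3*t)*sin(5*t)/65

Characteristic equation r² - 6r + 34 = 0 has discriminant (-6)² - 4·(34) = -100 < 0, so r = 3 ± 5i.
Hence q_h = C1*cos(5*t)*exp(3*t) + C2*exp(3*t)*sin(5*t).
Try q_p = A*exp(2*t). Substituting into the equation and dividing by exp(2*t) gives A = 3/13, so q_p = 3*exp(2*t)/13.
General solution: q = 3*exp(2*t)/13 + C1*cos(5*t)*exp(3*t) + C2*exp(3*t)*sin(5*t).
Apply the initial conditions: q(0) = 3/13 + C1 = -2 and q'(0) = 6/13 + 3*C1 + 5*C2 = 2. Solving gives C1 = -29/13, C2 = 107/65.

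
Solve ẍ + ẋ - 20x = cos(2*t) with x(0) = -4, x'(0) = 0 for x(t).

Characteristic equation r² + r - 20 = 0 factors as (r + 5)(r - 4) = 0, so r = -5, 4.
Hence x_h = C1*exp(-5*t) + C2*exp(4*t).
Try x_p = A*cos(2*t) + B*sin(2*t). Substituting and equating the coefficients of cos(2t) and sin(2t) gives A = -6/145, B = 1/290, so x_p = -6*cos(2*t)/145 + sin(2*t)/290.
General solution: x = -6*cos(2*t)/145 + sin(2*t)/290 + C1*exp(-5*t) + C2*exp(4*t).
Apply the initial conditions: x(0) = -6/145 + C1 + C2 = -4 and x'(0) = 1/145 - 5*C1 + 4*C2 = 0. Solving gives C1 = -51/29, C2 = -11/5.

x = -51*exp(-5*t)/29 - 11*exp(4*t)/5 - 6*cos(2*t)/145 + sin(2*t)/290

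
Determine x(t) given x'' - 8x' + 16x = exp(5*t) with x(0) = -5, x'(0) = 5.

Characteristic equation r² - 8r + 16 = 0 has discriminant (-8)² - 4·(16) = 0, so r = 4 is a repeated root.
Hence x_h = (C1 + C2*t)*exp(4*t).
Try x_p = A*exp(5*t). Substituting into the equation and dividing by exp(5*t) gives A = 1, so x_p = exp(5*t).
General solution: x = C1*exp(4*t) + C2*t*exp(4*t) + exp(5*t).
Apply the initial conditions: x(0) = 1 + C1 = -5 and x'(0) = 5 + C2 + 4*C1 = 5. Solving gives C1 = -6, C2 = 24.

x = -6*exp(4*t) + 24*t*exp(4*t) + exp(5*t)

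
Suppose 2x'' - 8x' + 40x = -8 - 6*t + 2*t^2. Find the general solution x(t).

Divide through by 2: x'' - 4x' + 20x = -4 + t^2 - 3*t.
Characteristic equation r² - 4r + 20 = 0 has discriminant (-4)² - 4·(20) = -64 < 0, so r = 2 ± 4i.
Hence x_h = C1*cos(4*t)*exp(2*t) + C2*exp(2*t)*sin(4*t).
For the particular solution try x_p = A0 + A1*t + A2*t^2. Substituting and matching coefficients of each power of t gives A0 = -231/1000, A1 = -13/100, A2 = 1/20, so x_p = -231/1000 - 13*t/100 + t^2/20.

x = -231/1000 - 13*t/100 + t**2/20 + C1*cos(4*t)*exp(2*t) + C2*exp(2*t)*sin(4*t)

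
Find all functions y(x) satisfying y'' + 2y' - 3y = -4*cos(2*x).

y = -16*sin(2*x)/65 + 28*cos(2*x)/65 + C1*exp(-3*x) + C2*exp(x)

Characteristic equation r² + 2r - 3 = 0 factors as (r + 3)(r - 1) = 0, so r = -3, 1.
Hence y_h = C1*exp(-3*x) + C2*exp(x).
Try y_p = A*cos(2*x) + B*sin(2*x). Substituting and equating the coefficients of cos(2x) and sin(2x) gives A = 28/65, B = -16/65, so y_p = -16*sin(2*x)/65 + 28*cos(2*x)/65.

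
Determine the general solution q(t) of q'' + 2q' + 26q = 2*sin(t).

Characteristic equation r² + 2r + 26 = 0 has discriminant (2)² - 4·(26) = -100 < 0, so r = -1 ± 5i.
Hence q_h = C1*cos(5*t)*exp(-t) + C2*exp(-t)*sin(5*t).
Try q_p = A*cos(t) + B*sin(t). Substituting and equating the coefficients of cos(t) and sin(t) gives A = -4/629, B = 50/629, so q_p = -4*cos(t)/629 + 50*sin(t)/629.

q = -4*cos(t)/629 + 50*sin(t)/629 + C1*cos(5*t)*exp(-t) + C2*exp(-t)*sin(5*t)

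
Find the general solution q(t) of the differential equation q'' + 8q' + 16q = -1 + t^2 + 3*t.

Characteristic equation r² + 8r + 16 = 0 has discriminant (8)² - 4·(16) = 0, so r = -4 is a repeated root.
Hence q_h = (C1 + C2*t)*exp(-4*t).
For the particular solution try q_p = A0 + A1*t + A2*t^2. Substituting and matching coefficients of each power of t gives A0 = -17/128, A1 = 1/8, A2 = 1/16, so q_p = -17/128 + t/8 + t^2/16.

q = -17/128 + t/8 + t**2/16 + C1*exp(-4*t) + C2*t*exp(-4*t)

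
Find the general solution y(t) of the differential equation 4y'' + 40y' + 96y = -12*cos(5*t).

y = -150*sin(5*t)/2501 + 3*cos(5*t)/2501 + C1*exp(-4*t) + C2*exp(-6*t)

Divide through by 4: y'' + 10y' + 24y = -3*cos(5*t).
Characteristic equation r² + 10r + 24 = 0 factors as (r + 4)(r + 6) = 0, so r = -4, -6.
Hence y_h = C1*exp(-4*t) + C2*exp(-6*t).
Try y_p = A*cos(5*t) + B*sin(5*t). Substituting and equating the coefficients of cos(5t) and sin(5t) gives A = 3/2501, B = -150/2501, so y_p = -150*sin(5*t)/2501 + 3*cos(5*t)/2501.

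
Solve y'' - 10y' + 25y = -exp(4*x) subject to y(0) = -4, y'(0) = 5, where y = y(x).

y = -exp(4*x) - 3*exp(5*x) + 24*x*exp(5*x)

Characteristic equation r² - 10r + 25 = 0 has discriminant (-10)² - 4·(25) = 0, so r = 5 is a repeated root.
Hence y_h = (C1 + C2*x)*exp(5*x).
Try y_p = A*exp(4*x). Substituting into the equation and dividing by exp(4*x) gives A = -1, so y_p = -exp(4*x).
General solution: y = -exp(4*x) + C1*exp(5*x) + C2*x*exp(5*x).
Apply the initial conditions: y(0) = -1 + C1 = -4 and y'(0) = -4 + C2 + 5*C1 = 5. Solving gives C1 = -3, C2 = 24.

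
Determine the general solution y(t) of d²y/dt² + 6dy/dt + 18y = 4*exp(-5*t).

Characteristic equation r² + 6r + 18 = 0 has discriminant (6)² - 4·(18) = -36 < 0, so r = -3 ± 3i.
Hence y_h = C1*cos(3*t)*exp(-3*t) + C2*exp(-3*t)*sin(3*t).
Try y_p = A*exp(-5*t). Substituting into the equation and dividing by exp(-5*t) gives A = 4/13, so y_p = 4*exp(-5*t)/13.

y = 4*exp(-5*t)/13 + C1*cos(3*t)*exp(-3*t) + C2*exp(-3*t)*sin(3*t)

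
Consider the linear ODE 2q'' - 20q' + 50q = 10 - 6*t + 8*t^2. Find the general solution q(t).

Divide through by 2: q'' - 10q' + 25q = 5 - 3*t + 4*t^2.
Characteristic equation r² - 10r + 25 = 0 has discriminant (-10)² - 4·(25) = 0, so r = 5 is a repeated root.
Hence q_h = (C1 + C2*t)*exp(5*t).
For the particular solution try q_p = A0 + A1*t + A2*t^2. Substituting and matching coefficients of each power of t gives A0 = 119/625, A1 = 1/125, A2 = 4/25, so q_p = 119/625 + t/125 + 4*t^2/25.

q = 119/625 + t/125 + 4*t**2/25 + C1*exp(5*t) + C2*t*exp(5*t)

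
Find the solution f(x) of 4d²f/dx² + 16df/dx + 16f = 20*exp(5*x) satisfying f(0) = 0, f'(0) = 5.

Divide through by 4: f'' + 4f' + 4f = 5*exp(5*x).
Characteristic equation r² + 4r + 4 = 0 has discriminant (4)² - 4·(4) = 0, so r = -2 is a repeated root.
Hence f_h = (C1 + C2*x)*exp(-2*x).
Try f_p = A*exp(5*x). Substituting into the equation and dividing by exp(5*x) gives A = 5/49, so f_p = 5*exp(5*x)/49.
General solution: f = 5*exp(5*x)/49 + C1*exp(-2*x) + C2*x*exp(-2*x).
Apply the initial conditions: f(0) = 5/49 + C1 = 0 and f'(0) = 25/49 + C2 - 2*C1 = 5. Solving gives C1 = -5/49, C2 = 30/7.

f = -5*exp(-2*x)/49 + 5*exp(5*x)/49 + 30*x*exp(-2*x)/7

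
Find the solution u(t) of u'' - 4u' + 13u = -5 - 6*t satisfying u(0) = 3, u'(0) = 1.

u = -89/169 - 6*t/13 - 315*exp(2*t)*sin(3*t)/169 + 596*cos(3*t)*exp(2*t)/169

Characteristic equation r² - 4r + 13 = 0 has discriminant (-4)² - 4·(13) = -36 < 0, so r = 2 ± 3i.
Hence u_h = C1*cos(3*t)*exp(2*t) + C2*exp(2*t)*sin(3*t).
For the particular solution try u_p = A0 + A1*t. Substituting and matching coefficients of each power of t gives A0 = -89/169, A1 = -6/13, so u_p = -89/169 - 6*t/13.
General solution: u = -89/169 - 6*t/13 + C1*cos(3*t)*exp(2*t) + C2*exp(2*t)*sin(3*t).
Apply the initial conditions: u(0) = -89/169 + C1 = 3 and u'(0) = -6/13 + 2*C1 + 3*C2 = 1. Solving gives C1 = 596/169, C2 = -315/169.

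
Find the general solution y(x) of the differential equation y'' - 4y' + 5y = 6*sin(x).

Characteristic equation r² - 4r + 5 = 0 has discriminant (-4)² - 4·(5) = -4 < 0, so r = 2 ± i.
Hence y_h = C1*cos(x)*exp(2*x) + C2*exp(2*x)*sin(x).
Try y_p = A*cos(x) + B*sin(x). Substituting and equating the coefficients of cos(x) and sin(x) gives A = 3/4, B = 3/4, so y_p = 3*cos(x)/4 + 3*sin(x)/4.

y = 3*cos(x)/4 + 3*sin(x)/4 + C1*cos(x)*exp(2*x) + C2*exp(2*x)*sin(x)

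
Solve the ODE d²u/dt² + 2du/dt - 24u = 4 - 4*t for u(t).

u = -11/72 + t/6 + C1*exp(-6*t) + C2*exp(4*t)

Characteristic equation r² + 2r - 24 = 0 factors as (r + 6)(r - 4) = 0, so r = -6, 4.
Hence u_h = C1*exp(-6*t) + C2*exp(4*t).
For the particular solution try u_p = A0 + A1*t. Substituting and matching coefficients of each power of t gives A0 = -11/72, A1 = 1/6, so u_p = -11/72 + t/6.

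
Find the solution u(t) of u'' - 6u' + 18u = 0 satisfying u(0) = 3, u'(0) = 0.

Characteristic equation r² - 6r + 18 = 0 has discriminant (-6)² - 4·(18) = -36 < 0, so r = 3 ± 3i.
Hence u_h = C1*cos(3*t)*exp(3*t) + C2*exp(3*t)*sin(3*t).
Apply the initial conditions: u(0) = C1 = 3 and u'(0) = 3*C1 + 3*C2 = 0. Solving gives C1 = 3, C2 = -3.

u = -3*exp(3*t)*sin(3*t) + 3*cos(3*t)*exp(3*t)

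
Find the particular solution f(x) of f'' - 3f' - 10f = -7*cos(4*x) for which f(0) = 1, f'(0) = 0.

Characteristic equation r² - 3r - 10 = 0 factors as (r + 2)(r - 5) = 0, so r = -2, 5.
Hence f_h = C1*exp(-2*x) + C2*exp(5*x).
Try f_p = A*cos(4*x) + B*sin(4*x). Substituting and equating the coefficients of cos(4x) and sin(4x) gives A = 91/410, B = 21/205, so f_p = 21*sin(4*x)/205 + 91*cos(4*x)/410.
General solution: f = 21*sin(4*x)/205 + 91*cos(4*x)/410 + C1*exp(-2*x) + C2*exp(5*x).
Apply the initial conditions: f(0) = 91/410 + C1 + C2 = 1 and f'(0) = 84/205 - 2*C1 + 5*C2 = 0. Solving gives C1 = 43/70, C2 = 47/287.

f = 21*sin(4*x)/205 + 43*exp(-2*x)/70 + 47*exp(5*x)/287 + 91*cos(4*x)/410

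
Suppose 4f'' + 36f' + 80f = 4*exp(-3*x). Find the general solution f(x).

f = exp(-3*x)/2 + C1*exp(-5*x) + C2*exp(-4*x)

Divide through by 4: f'' + 9f' + 20f = exp(-3*x).
Characteristic equation r² + 9r + 20 = 0 factors as (r + 5)(r + 4) = 0, so r = -5, -4.
Hence f_h = C1*exp(-5*x) + C2*exp(-4*x).
Try f_p = A*exp(-3*x). Substituting into the equation and dividing by exp(-3*x) gives A = 1/2, so f_p = exp(-3*x)/2.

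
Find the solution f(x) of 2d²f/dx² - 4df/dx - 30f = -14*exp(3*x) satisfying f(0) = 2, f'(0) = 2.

Divide through by 2: f'' - 2f' - 15f = -7*exp(3*x).
Characteristic equation r² - 2r - 15 = 0 factors as (r - 5)(r + 3) = 0, so r = 5, -3.
Hence f_h = C1*exp(5*x) + C2*exp(-3*x).
Try f_p = A*exp(3*x). Substituting into the equation and dividing by exp(3*x) gives A = 7/12, so f_p = 7*exp(3*x)/12.
General solution: f = 7*exp(3*x)/12 + C1*exp(5*x) + C2*exp(-3*x).
Apply the initial conditions: f(0) = 7/12 + C1 + C2 = 2 and f'(0) = 7/4 - 3*C2 + 5*C1 = 2. Solving gives C1 = 9/16, C2 = 41/48.

f = 7*exp(3*x)/12 + 9*exp(5*x)/16 + 41*exp(-3*x)/48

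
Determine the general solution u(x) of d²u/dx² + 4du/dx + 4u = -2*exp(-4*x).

u = -exp(-4*x)/2 + C1*exp(-2*x) + C2*x*exp(-2*x)

Characteristic equation r² + 4r + 4 = 0 has discriminant (4)² - 4·(4) = 0, so r = -2 is a repeated root.
Hence u_h = (C1 + C2*x)*exp(-2*x).
Try u_p = A*exp(-4*x). Substituting into the equation and dividing by exp(-4*x) gives A = -1/2, so u_p = -exp(-4*x)/2.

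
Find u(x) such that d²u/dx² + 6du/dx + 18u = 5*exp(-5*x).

Characteristic equation r² + 6r + 18 = 0 has discriminant (6)² - 4·(18) = -36 < 0, so r = -3 ± 3i.
Hence u_h = C1*cos(3*x)*exp(-3*x) + C2*exp(-3*x)*sin(3*x).
Try u_p = A*exp(-5*x). Substituting into the equation and dividing by exp(-5*x) gives A = 5/13, so u_p = 5*exp(-5*x)/13.

u = 5*exp(-5*x)/13 + C1*cos(3*x)*exp(-3*x) + C2*exp(-3*x)*sin(3*x)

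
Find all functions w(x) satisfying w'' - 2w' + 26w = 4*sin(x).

w = 8*cos(x)/629 + 100*sin(x)/629 + C1*cos(5*x)*exp(x) + C2*exp(x)*sin(5*x)

Characteristic equation r² - 2r + 26 = 0 has discriminant (-2)² - 4·(26) = -100 < 0, so r = 1 ± 5i.
Hence w_h = C1*cos(5*x)*exp(x) + C2*exp(x)*sin(5*x).
Try w_p = A*cos(x) + B*sin(x). Substituting and equating the coefficients of cos(x) and sin(x) gives A = 8/629, B = 100/629, so w_p = 8*cos(x)/629 + 100*sin(x)/629.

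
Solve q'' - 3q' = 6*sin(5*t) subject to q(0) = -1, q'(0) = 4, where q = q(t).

q = -41/15 - 3*sin(5*t)/17 + 9*cos(5*t)/85 + 83*exp(3*t)/51

Characteristic equation r² - 3r = 0 factors as (r - 3)r = 0, so r = 3, 0.
Hence q_h = C1*exp(3*t) + C2.
Try q_p = A*cos(5*t) + B*sin(5*t). Substituting and equating the coefficients of cos(5t) and sin(5t) gives A = 9/85, B = -3/17, so q_p = -3*sin(5*t)/17 + 9*cos(5*t)/85.
General solution: q = C2 - 3*sin(5*t)/17 + 9*cos(5*t)/85 + C1*exp(3*t).
Apply the initial conditions: q(0) = 9/85 + C1 + C2 = -1 and q'(0) = -15/17 + 3*C1 = 4. Solving gives C1 = 83/51, C2 = -41/15.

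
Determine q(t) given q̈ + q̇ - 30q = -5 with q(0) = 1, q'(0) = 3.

Characteristic equation r² + r - 30 = 0 factors as (r + 6)(r - 5) = 0, so r = -6, 5.
Hence q_h = C1*exp(-6*t) + C2*exp(5*t).
For the particular solution try q_p = A0. Substituting and matching coefficients of each power of t gives A0 = 1/6, so q_p = 1/6.
General solution: q = 1/6 + C1*exp(-6*t) + C2*exp(5*t).
Apply the initial conditions: q(0) = 1/6 + C1 + C2 = 1 and q'(0) = -6*C1 + 5*C2 = 3. Solving gives C1 = 7/66, C2 = 8/11.

q = 1/6 + 7*exp(-6*t)/66 + 8*exp(5*t)/11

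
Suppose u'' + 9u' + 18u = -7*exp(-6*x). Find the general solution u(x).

Characteristic equation r² + 9r + 18 = 0 factors as (r + 6)(r + 3) = 0, so r = -6, -3.
Hence u_h = C1*exp(-6*x) + C2*exp(-3*x).
Since exp(-6*x) solves the homogeneous equation (r = -6 is a root of multiplicity 1), multiply the trial by x. Try u_p = A*x*exp(-6*x). Substituting into the equation and dividing by exp(-6*x) gives A = 7/3, so u_p = 7*x*exp(-6*x)/3.

u = C1*exp(-6*x) + C2*exp(-3*x) + 7*x*exp(-6*x)/3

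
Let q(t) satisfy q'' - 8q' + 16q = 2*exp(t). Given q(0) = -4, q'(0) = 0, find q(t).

q = -38*exp(4*t)/9 + 2*exp(t)/9 + 50*t*exp(4*t)/3

Characteristic equation r² - 8r + 16 = 0 has discriminant (-8)² - 4·(16) = 0, so r = 4 is a repeated root.
Hence q_h = (C1 + C2*t)*exp(4*t).
Try q_p = A*exp(t). Substituting into the equation and dividing by exp(t) gives A = 2/9, so q_p = 2*exp(t)/9.
General solution: q = 2*exp(t)/9 + C1*exp(4*t) + C2*t*exp(4*t).
Apply the initial conditions: q(0) = 2/9 + C1 = -4 and q'(0) = 2/9 + C2 + 4*C1 = 0. Solving gives C1 = -38/9, C2 = 50/3.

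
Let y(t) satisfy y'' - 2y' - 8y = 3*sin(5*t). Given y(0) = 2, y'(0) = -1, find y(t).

y = -99*sin(5*t)/1189 + 23*exp(4*t)/41 + 30*cos(5*t)/1189 + 41*exp(-2*t)/29

Characteristic equation r² - 2r - 8 = 0 factors as (r + 2)(r - 4) = 0, so r = -2, 4.
Hence y_h = C1*exp(-2*t) + C2*exp(4*t).
Try y_p = A*cos(5*t) + B*sin(5*t). Substituting and equating the coefficients of cos(5t) and sin(5t) gives A = 30/1189, B = -99/1189, so y_p = -99*sin(5*t)/1189 + 30*cos(5*t)/1189.
General solution: y = -99*sin(5*t)/1189 + 30*cos(5*t)/1189 + C1*exp(-2*t) + C2*exp(4*t).
Apply the initial conditions: y(0) = 30/1189 + C1 + C2 = 2 and y'(0) = -495/1189 - 2*C1 + 4*C2 = -1. Solving gives C1 = 41/29, C2 = 23/41.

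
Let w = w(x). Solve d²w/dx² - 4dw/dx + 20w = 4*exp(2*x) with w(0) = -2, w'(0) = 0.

w = exp(2*x)/4 + exp(2*x)*sin(4*x) - 9*cos(4*x)*exp(2*x)/4

Characteristic equation r² - 4r + 20 = 0 has discriminant (-4)² - 4·(20) = -64 < 0, so r = 2 ± 4i.
Hence w_h = C1*cos(4*x)*exp(2*x) + C2*exp(2*x)*sin(4*x).
Try w_p = A*exp(2*x). Substituting into the equation and dividing by exp(2*x) gives A = 1/4, so w_p = exp(2*x)/4.
General solution: w = exp(2*x)/4 + C1*cos(4*x)*exp(2*x) + C2*exp(2*x)*sin(4*x).
Apply the initial conditions: w(0) = 1/4 + C1 = -2 and w'(0) = 1/2 + 2*C1 + 4*C2 = 0. Solving gives C1 = -9/4, C2 = 1.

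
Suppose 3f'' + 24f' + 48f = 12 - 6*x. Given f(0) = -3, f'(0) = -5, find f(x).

Divide through by 3: f'' + 8f' + 16f = 4 - 2*x.
Characteristic equation r² + 8r + 16 = 0 has discriminant (8)² - 4·(16) = 0, so r = -4 is a repeated root.
Hence f_h = (C1 + C2*x)*exp(-4*x).
For the particular solution try f_p = A0 + A1*x. Substituting and matching coefficients of each power of x gives A0 = 5/16, A1 = -1/8, so f_p = 5/16 - x/8.
General solution: f = 5/16 - x/8 + C1*exp(-4*x) + C2*x*exp(-4*x).
Apply the initial conditions: f(0) = 5/16 + C1 = -3 and f'(0) = -1/8 + C2 - 4*C1 = -5. Solving gives C1 = -53/16, C2 = -145/8.

f = 5/16 - 53*exp(-4*x)/16 - x/8 - 145*x*exp(-4*x)/8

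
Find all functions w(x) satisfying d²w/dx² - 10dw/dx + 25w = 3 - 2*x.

w = 11/125 - 2*x/25 + C1*exp(5*x) + C2*x*exp(5*x)

Characteristic equation r² - 10r + 25 = 0 has discriminant (-10)² - 4·(25) = 0, so r = 5 is a repeated root.
Hence w_h = (C1 + C2*x)*exp(5*x).
For the particular solution try w_p = A0 + A1*x. Substituting and matching coefficients of each power of x gives A0 = 11/125, A1 = -2/25, so w_p = 11/125 - 2*x/25.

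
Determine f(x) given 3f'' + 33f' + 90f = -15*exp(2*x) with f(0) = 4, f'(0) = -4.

Divide through by 3: f'' + 11f' + 30f = -5*exp(2*x).
Characteristic equation r² + 11r + 30 = 0 factors as (r + 5)(r + 6) = 0, so r = -5, -6.
Hence f_h = C1*exp(-5*x) + C2*exp(-6*x).
Try f_p = A*exp(2*x). Substituting into the equation and dividing by exp(2*x) gives A = -5/56, so f_p = -5*exp(2*x)/56.
General solution: f = -5*exp(2*x)/56 + C1*exp(-5*x) + C2*exp(-6*x).
Apply the initial conditions: f(0) = -5/56 + C1 + C2 = 4 and f'(0) = -5/28 - 6*C2 - 5*C1 = -4. Solving gives C1 = 145/7, C2 = -133/8.

f = -133*exp(-6*x)/8 - 5*exp(2*x)/56 + 145*exp(-5*x)/7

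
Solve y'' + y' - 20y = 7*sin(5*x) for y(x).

Characteristic equation r² + r - 20 = 0 factors as (r - 4)(r + 5) = 0, so r = 4, -5.
Hence y_h = C1*exp(4*x) + C2*exp(-5*x).
Try y_p = A*cos(5*x) + B*sin(5*x). Substituting and equating the coefficients of cos(5x) and sin(5x) gives A = -7/410, B = -63/410, so y_p = -63*sin(5*x)/410 - 7*cos(5*x)/410.

y = -63*sin(5*x)/410 - 7*cos(5*x)/410 + C1*exp(4*x) + C2*exp(-5*x)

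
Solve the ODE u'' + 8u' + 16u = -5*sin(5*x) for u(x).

Characteristic equation r² + 8r + 16 = 0 has discriminant (8)² - 4·(16) = 0, so r = -4 is a repeated root.
Hence u_h = (C1 + C2*x)*exp(-4*x).
Try u_p = A*cos(5*x) + B*sin(5*x). Substituting and equating the coefficients of cos(5x) and sin(5x) gives A = 200/1681, B = 45/1681, so u_p = 45*sin(5*x)/1681 + 200*cos(5*x)/1681.

u = 45*sin(5*x)/1681 + 200*cos(5*x)/1681 + C1*exp(-4*x) + C2*x*exp(-4*x)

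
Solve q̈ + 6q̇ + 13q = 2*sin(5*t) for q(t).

q = -5*cos(5*t)/87 - 2*sin(5*t)/87 + C1*cos(2*t)*exp(-3*t) + C2*exp(-3*t)*sin(2*t)

Characteristic equation r² + 6r + 13 = 0 has discriminant (6)² - 4·(13) = -16 < 0, so r = -3 ± 2i.
Hence q_h = C1*cos(2*t)*exp(-3*t) + C2*exp(-3*t)*sin(2*t).
Try q_p = A*cos(5*t) + B*sin(5*t). Substituting and equating the coefficients of cos(5t) and sin(5t) gives A = -5/87, B = -2/87, so q_p = -5*cos(5*t)/87 - 2*sin(5*t)/87.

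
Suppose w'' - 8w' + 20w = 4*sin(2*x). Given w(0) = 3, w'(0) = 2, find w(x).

w = cos(2*x)/8 + sin(2*x)/8 - 39*exp(4*x)*sin(2*x)/8 + 23*cos(2*x)*exp(4*x)/8

Characteristic equation r² - 8r + 20 = 0 has discriminant (-8)² - 4·(20) = -16 < 0, so r = 4 ± 2i.
Hence w_h = C1*cos(2*x)*exp(4*x) + C2*exp(4*x)*sin(2*x).
Try w_p = A*cos(2*x) + B*sin(2*x). Substituting and equating the coefficients of cos(2x) and sin(2x) gives A = 1/8, B = 1/8, so w_p = cos(2*x)/8 + sin(2*x)/8.
General solution: w = cos(2*x)/8 + sin(2*x)/8 + C1*cos(2*x)*exp(4*x) + C2*exp(4*x)*sin(2*x).
Apply the initial conditions: w(0) = 1/8 + C1 = 3 and w'(0) = 1/4 + 2*C2 + 4*C1 = 2. Solving gives C1 = 23/8, C2 = -39/8.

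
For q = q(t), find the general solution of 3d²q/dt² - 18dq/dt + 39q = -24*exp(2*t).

Divide through by 3: q'' - 6q' + 13q = -8*exp(2*t).
Characteristic equation r² - 6r + 13 = 0 has discriminant (-6)² - 4·(13) = -16 < 0, so r = 3 ± 2i.
Hence q_h = C1*cos(2*t)*exp(3*t) + C2*exp(3*t)*sin(2*t).
Try q_p = A*exp(2*t). Substituting into the equation and dividing by exp(2*t) gives A = -8/5, so q_p = -8*exp(2*t)/5.

q = -8*exp(2*t)/5 + C1*cos(2*t)*exp(3*t) + C2*exp(3*t)*sin(2*t)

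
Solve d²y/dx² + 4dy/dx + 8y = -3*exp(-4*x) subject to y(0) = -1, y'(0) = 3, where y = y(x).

Characteristic equation r² + 4r + 8 = 0 has discriminant (4)² - 4·(8) = -16 < 0, so r = -2 ± 2i.
Hence y_h = C1*cos(2*x)*exp(-2*x) + C2*exp(-2*x)*sin(2*x).
Try y_p = A*exp(-4*x). Substituting into the equation and dividing by exp(-4*x) gives A = -3/8, so y_p = -3*exp(-4*x)/8.
General solution: y = -3*exp(-4*x)/8 + C1*cos(2*x)*exp(-2*x) + C2*exp(-2*x)*sin(2*x).
Apply the initial conditions: y(0) = -3/8 + C1 = -1 and y'(0) = 3/2 - 2*C1 + 2*C2 = 3. Solving gives C1 = -5/8, C2 = 1/8.

y = -3*exp(-4*x)/8 - 5*cos(2*x)*exp(-2*x)/8 + exp(-2*x)*sin(2*x)/8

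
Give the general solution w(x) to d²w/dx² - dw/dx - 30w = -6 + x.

Characteristic equation r² - r - 30 = 0 factors as (r - 6)(r + 5) = 0, so r = 6, -5.
Hence w_h = C1*exp(6*x) + C2*exp(-5*x).
For the particular solution try w_p = A0 + A1*x. Substituting and matching coefficients of each power of x gives A0 = 181/900, A1 = -1/30, so w_p = 181/900 - x/30.

w = 181/900 - x/30 + C1*exp(6*x) + C2*exp(-5*x)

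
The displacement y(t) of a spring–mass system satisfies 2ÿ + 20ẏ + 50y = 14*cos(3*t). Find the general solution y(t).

y = 28*cos(3*t)/289 + 105*sin(3*t)/578 + C1*exp(-5*t) + C2*t*exp(-5*t)

Divide through by 2: y'' + 10y' + 25y = 7*cos(3*t).
Characteristic equation r² + 10r + 25 = 0 has discriminant (10)² - 4·(25) = 0, so r = -5 is a repeated root.
Hence y_h = (C1 + C2*t)*exp(-5*t).
Try y_p = A*cos(3*t) + B*sin(3*t). Substituting and equating the coefficients of cos(3t) and sin(3t) gives A = 28/289, B = 105/578, so y_p = 28*cos(3*t)/289 + 105*sin(3*t)/578.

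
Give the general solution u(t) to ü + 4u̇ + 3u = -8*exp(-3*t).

u = C1*exp(-3*t) + C2*exp(-t) + 4*t*exp(-3*t)

Characteristic equation r² + 4r + 3 = 0 factors as (r + 3)(r + 1) = 0, so r = -3, -1.
Hence u_h = C1*exp(-3*t) + C2*exp(-t).
Since exp(-3*t) solves the homogeneous equation (r = -3 is a root of multiplicity 1), multiply the trial by t. Try u_p = A*t*exp(-3*t). Substituting into the equation and dividing by exp(-3*t) gives A = 4, so u_p = 4*t*exp(-3*t).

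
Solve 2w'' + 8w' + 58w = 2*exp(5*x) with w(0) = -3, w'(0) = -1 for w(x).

w = exp(5*x)/74 - 223*cos(5*x)*exp(-2*x)/74 - 105*exp(-2*x)*sin(5*x)/74

Divide through by 2: w'' + 4w' + 29w = exp(5*x).
Characteristic equation r² + 4r + 29 = 0 has discriminant (4)² - 4·(29) = -100 < 0, so r = -2 ± 5i.
Hence w_h = C1*cos(5*x)*exp(-2*x) + C2*exp(-2*x)*sin(5*x).
Try w_p = A*exp(5*x). Substituting into the equation and dividing by exp(5*x) gives A = 1/74, so w_p = exp(5*x)/74.
General solution: w = exp(5*x)/74 + C1*cos(5*x)*exp(-2*x) + C2*exp(-2*x)*sin(5*x).
Apply the initial conditions: w(0) = 1/74 + C1 = -3 and w'(0) = 5/74 - 2*C1 + 5*C2 = -1. Solving gives C1 = -223/74, C2 = -105/74.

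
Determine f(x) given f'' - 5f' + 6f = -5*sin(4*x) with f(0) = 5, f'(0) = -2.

f = 18*exp(2*x) - 64*exp(3*x)/5 - cos(4*x)/5 + sin(4*x)/10

Characteristic equation r² - 5r + 6 = 0 factors as (r - 3)(r - 2) = 0, so r = 3, 2.
Hence f_h = C1*exp(3*x) + C2*exp(2*x).
Try f_p = A*cos(4*x) + B*sin(4*x). Substituting and equating the coefficients of cos(4x) and sin(4x) gives A = -1/5, B = 1/10, so f_p = -cos(4*x)/5 + sin(4*x)/10.
General solution: f = -cos(4*x)/5 + sin(4*x)/10 + C1*exp(3*x) + C2*exp(2*x).
Apply the initial conditions: f(0) = -1/5 + C1 + C2 = 5 and f'(0) = 2/5 + 2*C2 + 3*C1 = -2. Solving gives C1 = -64/5, C2 = 18.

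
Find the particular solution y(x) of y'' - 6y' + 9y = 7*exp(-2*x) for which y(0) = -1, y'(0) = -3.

y = -32*exp(3*x)/25 + 7*exp(-2*x)/25 + 7*x*exp(3*x)/5

Characteristic equation r² - 6r + 9 = 0 has discriminant (-6)² - 4·(9) = 0, so r = 3 is a repeated root.
Hence y_h = (C1 + C2*x)*exp(3*x).
Try y_p = A*exp(-2*x). Substituting into the equation and dividing by exp(-2*x) gives A = 7/25, so y_p = 7*exp(-2*x)/25.
General solution: y = 7*exp(-2*x)/25 + C1*exp(3*x) + C2*x*exp(3*x).
Apply the initial conditions: y(0) = 7/25 + C1 = -1 and y'(0) = -14/25 + C2 + 3*C1 = -3. Solving gives C1 = -32/25, C2 = 7/5.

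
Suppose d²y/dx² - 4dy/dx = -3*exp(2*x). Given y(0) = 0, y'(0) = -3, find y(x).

Characteristic equation r² - 4r = 0 factors as (r - 4)r = 0, so r = 4, 0.
Hence y_h = C1*exp(4*x) + C2.
Try y_p = A*exp(2*x). Substituting into the equation and dividing by exp(2*x) gives A = 3/4, so y_p = 3*exp(2*x)/4.
General solution: y = C2 + 3*exp(2*x)/4 + C1*exp(4*x).
Apply the initial conditions: y(0) = 3/4 + C1 + C2 = 0 and y'(0) = 3/2 + 4*C1 = -3. Solving gives C1 = -9/8, C2 = 3/8.

y = 3/8 - 9*exp(4*x)/8 + 3*exp(2*x)/4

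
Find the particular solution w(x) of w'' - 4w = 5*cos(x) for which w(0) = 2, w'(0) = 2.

Characteristic equation r² - 4 = 0 factors as (r + 2)(r - 2) = 0, so r = -2, 2.
Hence w_h = C1*exp(-2*x) + C2*exp(2*x).
Try w_p = A*cos(x) + B*sin(x). Substituting and equating the coefficients of cos(x) and sin(x) gives A = -1, B = 0, so w_p = -cos(x).
General solution: w = -cos(x) + C1*exp(-2*x) + C2*exp(2*x).
Apply the initial conditions: w(0) = -1 + C1 + C2 = 2 and w'(0) = -2*C1 + 2*C2 = 2. Solving gives C1 = 1, C2 = 2.

w = -cos(x) + 2*exp(2*x) + exp(-2*x)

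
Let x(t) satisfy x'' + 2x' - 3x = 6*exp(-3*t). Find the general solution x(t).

x = C1*exp(t) + C2*exp(-3*t) - 3*t*exp(-3*t)/2

Characteristic equation r² + 2r - 3 = 0 factors as (r - 1)(r + 3) = 0, so r = 1, -3.
Hence x_h = C1*exp(t) + C2*exp(-3*t).
Since exp(-3*t) solves the homogeneous equation (r = -3 is a root of multiplicity 1), multiply the trial by t. Try x_p = A*t*exp(-3*t). Substituting into the equation and dividing by exp(-3*t) gives A = -3/2, so x_p = -3*t*exp(-3*t)/2.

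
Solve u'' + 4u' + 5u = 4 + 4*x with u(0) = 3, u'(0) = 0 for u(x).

u = 4/25 + 4*x/5 + 71*cos(x)*exp(-2*x)/25 + 122*exp(-2*x)*sin(x)/25

Characteristic equation r² + 4r + 5 = 0 has discriminant (4)² - 4·(5) = -4 < 0, so r = -2 ± i.
Hence u_h = C1*cos(x)*exp(-2*x) + C2*exp(-2*x)*sin(x).
For the particular solution try u_p = A0 + A1*x. Substituting and matching coefficients of each power of x gives A0 = 4/25, A1 = 4/5, so u_p = 4/25 + 4*x/5.
General solution: u = 4/25 + 4*x/5 + C1*cos(x)*exp(-2*x) + C2*exp(-2*x)*sin(x).
Apply the initial conditions: u(0) = 4/25 + C1 = 3 and u'(0) = 4/5 + C2 - 2*C1 = 0. Solving gives C1 = 71/25, C2 = 122/25.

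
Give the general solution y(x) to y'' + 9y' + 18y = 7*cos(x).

y = 63*sin(x)/370 + 119*cos(x)/370 + C1*exp(-3*x) + C2*exp(-6*x)

Characteristic equation r² + 9r + 18 = 0 factors as (r + 3)(r + 6) = 0, so r = -3, -6.
Hence y_h = C1*exp(-3*x) + C2*exp(-6*x).
Try y_p = A*cos(x) + B*sin(x). Substituting and equating the coefficients of cos(x) and sin(x) gives A = 119/370, B = 63/370, so y_p = 63*sin(x)/370 + 119*cos(x)/370.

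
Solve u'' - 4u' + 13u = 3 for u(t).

Characteristic equation r² - 4r + 13 = 0 has discriminant (-4)² - 4·(13) = -36 < 0, so r = 2 ± 3i.
Hence u_h = C1*cos(3*t)*exp(2*t) + C2*exp(2*t)*sin(3*t).
For the particular solution try u_p = A0. Substituting and matching coefficients of each power of t gives A0 = 3/13, so u_p = 3/13.

u = 3/13 + C1*cos(3*t)*exp(2*t) + C2*exp(2*t)*sin(3*t)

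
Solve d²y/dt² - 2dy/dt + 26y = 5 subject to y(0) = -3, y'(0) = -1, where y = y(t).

Characteristic equation r² - 2r + 26 = 0 has discriminant (-2)² - 4·(26) = -100 < 0, so r = 1 ± 5i.
Hence y_h = C1*cos(5*t)*exp(t) + C2*exp(t)*sin(5*t).
For the particular solution try y_p = A0. Substituting and matching coefficients of each power of t gives A0 = 5/26, so y_p = 5/26.
General solution: y = 5/26 + C1*cos(5*t)*exp(t) + C2*exp(t)*sin(5*t).
Apply the initial conditions: y(0) = 5/26 + C1 = -3 and y'(0) = C1 + 5*C2 = -1. Solving gives C1 = -83/26, C2 = 57/130.

y = 5/26 - 83*cos(5*t)*exp(t)/26 + 57*exp(t)*sin(5*t)/130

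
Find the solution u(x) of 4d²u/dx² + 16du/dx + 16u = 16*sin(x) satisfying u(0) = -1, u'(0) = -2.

u = -16*cos(x)/25 - 9*exp(-2*x)/25 + 12*sin(x)/25 - 16*x*exp(-2*x)/5

Divide through by 4: u'' + 4u' + 4u = 4*sin(x).
Characteristic equation r² + 4r + 4 = 0 has discriminant (4)² - 4·(4) = 0, so r = -2 is a repeated root.
Hence u_h = (C1 + C2*x)*exp(-2*x).
Try u_p = A*cos(x) + B*sin(x). Substituting and equating the coefficients of cos(x) and sin(x) gives A = -16/25, B = 12/25, so u_p = -16*cos(x)/25 + 12*sin(x)/25.
General solution: u = -16*cos(x)/25 + 12*sin(x)/25 + C1*exp(-2*x) + C2*x*exp(-2*x).
Apply the initial conditions: u(0) = -16/25 + C1 = -1 and u'(0) = 12/25 + C2 - 2*C1 = -2. Solving gives C1 = -9/25, C2 = -16/5.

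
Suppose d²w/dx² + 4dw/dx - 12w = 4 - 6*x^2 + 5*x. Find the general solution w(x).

w = -5/18 + x**2/2 - x/12 + C1*exp(-6*x) + C2*exp(2*x)

Characteristic equation r² + 4r - 12 = 0 factors as (r + 6)(r - 2) = 0, so r = -6, 2.
Hence w_h = C1*exp(-6*x) + C2*exp(2*x).
For the particular solution try w_p = A0 + A1*x + A2*x^2. Substituting and matching coefficients of each power of x gives A0 = -5/18, A1 = -1/12, A2 = 1/2, so w_p = -5/18 + x^2/2 - x/12.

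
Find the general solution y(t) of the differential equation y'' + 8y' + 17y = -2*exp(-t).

y = -exp(-t)/5 + C1*cos(t)*exp(-4*t) + C2*exp(-4*t)*sin(t)

Characteristic equation r² + 8r + 17 = 0 has discriminant (8)² - 4·(17) = -4 < 0, so r = -4 ± i.
Hence y_h = C1*cos(t)*exp(-4*t) + C2*exp(-4*t)*sin(t).
Try y_p = A*exp(-t). Substituting into the equation and dividing by exp(-t) gives A = -1/5, so y_p = -exp(-t)/5.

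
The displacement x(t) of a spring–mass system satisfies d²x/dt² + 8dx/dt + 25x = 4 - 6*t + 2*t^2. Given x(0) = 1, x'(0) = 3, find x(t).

Characteristic equation r² + 8r + 25 = 0 has discriminant (8)² - 4·(25) = -36 < 0, so r = -4 ± 3i.
Hence x_h = C1*cos(3*t)*exp(-4*t) + C2*exp(-4*t)*sin(3*t).
For the particular solution try x_p = A0 + A1*t + A2*t^2. Substituting and matching coefficients of each power of t gives A0 = 3856/15625, A1 = -182/625, A2 = 2/25, so x_p = 3856/15625 - 182*t/625 + 2*t^2/25.
General solution: x = 3856/15625 - 182*t/625 + 2*t^2/25 + C1*cos(3*t)*exp(-4*t) + C2*exp(-4*t)*sin(3*t).
Apply the initial conditions: x(0) = 3856/15625 + C1 = 1 and x'(0) = -182/625 - 4*C1 + 3*C2 = 3. Solving gives C1 = 11769/15625, C2 = 98501/46875.

x = 3856/15625 - 182*t/625 + 2*t**2/25 + 11769*cos(3*t)*exp(-4*t)/15625 + 98501*exp(-4*t)*sin(3*t)/46875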